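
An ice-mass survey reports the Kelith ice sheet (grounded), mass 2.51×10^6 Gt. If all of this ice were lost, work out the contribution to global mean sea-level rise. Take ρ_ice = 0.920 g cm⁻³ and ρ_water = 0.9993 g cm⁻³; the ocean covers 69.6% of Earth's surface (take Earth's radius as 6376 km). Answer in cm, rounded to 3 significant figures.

≈ 706 cm

Kelith: 2.51×10^6 Gt = 2.510×10^18 kg; dividing by ρ_w = 0.9993 g cm⁻³ = 999.3 kg m⁻³ gives 2.512×10^15 m³ of water.
Spread over 3.56×10^14 m² of ocean, Δh = 2.512×10^15 / 3.56×10^14 = 7.06 m = 706 cm.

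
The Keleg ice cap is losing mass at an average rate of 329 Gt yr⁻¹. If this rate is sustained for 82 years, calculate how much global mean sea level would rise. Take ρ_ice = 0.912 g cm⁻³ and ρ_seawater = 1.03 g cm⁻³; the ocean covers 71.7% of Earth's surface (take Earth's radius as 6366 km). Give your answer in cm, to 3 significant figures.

≈ 7.17 cm

Total mass lost = 329 Gt/yr × 82 yr = 2.698×10^4 Gt = 2.698×10^16 kg.
ρ_w = 1.03 g cm⁻³ = 1030 kg m⁻³, so water volume = 2.698×10^16 / 1030 = 2.619×10^13 m³.
Δh = 2.619×10^13 / 3.65×10^14 = 0.0717 m = 7.17 cm.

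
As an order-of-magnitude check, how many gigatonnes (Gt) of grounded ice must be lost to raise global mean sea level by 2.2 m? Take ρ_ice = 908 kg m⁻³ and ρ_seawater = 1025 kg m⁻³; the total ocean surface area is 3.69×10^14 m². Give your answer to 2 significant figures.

Required water volume = Δh × A = 2.2 m × 3.69×10^14 m² = 8.118×10^14 m³.
ρ_w = 1025 kg m⁻³, so the mass of water = 8.118×10^14 m³ × 1025 kg m⁻³ = 8.321×10^17 kg = 8.3×10^5 Gt (and the same mass of ice, by conservation).

≈ 8.3×10^5 Gt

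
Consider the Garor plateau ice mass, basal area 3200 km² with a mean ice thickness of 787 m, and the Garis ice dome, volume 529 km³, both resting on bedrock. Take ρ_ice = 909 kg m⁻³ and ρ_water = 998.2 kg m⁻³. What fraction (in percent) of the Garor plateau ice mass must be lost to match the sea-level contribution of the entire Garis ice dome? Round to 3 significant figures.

Equal sea-level rise means equal mass of meltwater, i.e. equal mass of ice lost.
Ice mass of Garis: 4.809×10^14 kg; ice mass of Garor: 2.289×10^15 kg.
Fraction required = 4.809×10^14 / 2.289×10^15 = 0.210 → 21.0 %.

≈ 21.0 %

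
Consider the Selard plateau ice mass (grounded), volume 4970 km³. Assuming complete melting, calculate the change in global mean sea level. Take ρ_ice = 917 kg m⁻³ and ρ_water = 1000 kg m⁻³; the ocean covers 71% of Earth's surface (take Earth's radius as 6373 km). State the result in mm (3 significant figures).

≈ 12.6 mm

Selard: 4970 km³ × (917/1000) = 4557 km³ of water.
Spread over 3.62×10^14 m² of ocean, Δh = 4.557×10^12 / 3.62×10^14 = 0.0126 m = 12.6 mm.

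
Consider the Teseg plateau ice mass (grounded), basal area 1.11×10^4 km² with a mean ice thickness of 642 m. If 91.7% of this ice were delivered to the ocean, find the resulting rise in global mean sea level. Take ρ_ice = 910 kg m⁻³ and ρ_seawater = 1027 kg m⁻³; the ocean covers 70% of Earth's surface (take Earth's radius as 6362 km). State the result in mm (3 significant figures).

≈ 16.3 mm

Teseg: ice volume = 1.11×10^4 km² × 642 m = 7126 km³; 0.917 × 7126 × (910/1027) = 5790 km³ of water.
Spread over 3.56×10^14 m² of ocean, Δh = 5.790×10^12 / 3.56×10^14 = 0.0163 m = 16.3 mm.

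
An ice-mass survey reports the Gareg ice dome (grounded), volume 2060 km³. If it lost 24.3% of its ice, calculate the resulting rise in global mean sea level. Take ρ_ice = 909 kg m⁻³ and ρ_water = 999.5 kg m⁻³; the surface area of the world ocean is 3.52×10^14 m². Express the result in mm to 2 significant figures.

Gareg: 0.243 × 2060 km³ × (909/999.5) = 455.3 km³ of water.
Spread over 3.52×10^14 m² of ocean, Δh = 4.553×10^11 / 3.52×10^14 = 1.29×10^-3 m = 1.3 mm.

≈ 1.3 mm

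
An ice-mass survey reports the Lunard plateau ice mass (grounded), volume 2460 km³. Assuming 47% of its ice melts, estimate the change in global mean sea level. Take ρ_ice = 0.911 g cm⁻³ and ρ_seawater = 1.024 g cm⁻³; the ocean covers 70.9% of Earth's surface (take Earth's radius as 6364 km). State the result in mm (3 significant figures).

Lunard: 0.47 × 2460 km³ × (911/1024) = 1029 km³ of water.
Spread over 3.61×10^14 m² of ocean, Δh = 1.029×10^12 / 3.61×10^14 = 2.85×10^-3 m = 2.85 mm.

≈ 2.85 mm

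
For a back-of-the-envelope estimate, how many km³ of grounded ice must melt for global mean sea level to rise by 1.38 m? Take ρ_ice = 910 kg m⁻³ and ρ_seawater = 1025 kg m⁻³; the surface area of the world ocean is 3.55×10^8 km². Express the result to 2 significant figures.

Required water volume = Δh × A = 1.38 m × 3.55×10^14 m² = 4.899×10^14 m³ = 4.899×10^5 km³.
Ice volume = water volume × ρ_w/ρ_ice = 4.899×10^5 × 1025/910 = 5.5×10^5 km³.

≈ 5.5×10^5 km³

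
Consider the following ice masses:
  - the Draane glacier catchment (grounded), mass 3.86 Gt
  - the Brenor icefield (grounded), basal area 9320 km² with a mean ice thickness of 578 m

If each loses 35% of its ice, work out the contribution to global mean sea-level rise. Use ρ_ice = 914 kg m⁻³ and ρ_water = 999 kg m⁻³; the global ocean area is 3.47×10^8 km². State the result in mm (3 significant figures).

≈ 4.98 mm

Draane: 0.35 × 3.86 Gt = 1.351×10^12 kg; dividing by ρ_w = 999 kg m⁻³ gives 1.352×10^9 m³ of water.
Brenor: ice volume = 9320 km² × 578 m = 5387 km³; 0.35 × 5387 × (914/999) = 1725 km³ of water.
Total added water ≈ 1.726×10^12 m³ over 3.47×10^14 m² → Δh = 4.98×10^-3 m = 4.98 mm.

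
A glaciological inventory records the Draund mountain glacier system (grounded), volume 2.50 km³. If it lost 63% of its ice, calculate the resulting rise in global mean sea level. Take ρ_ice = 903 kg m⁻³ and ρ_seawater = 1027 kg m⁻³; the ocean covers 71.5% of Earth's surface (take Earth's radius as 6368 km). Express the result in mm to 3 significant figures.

≈ 3.80×10^-3 mm

Draund: 0.63 × 2.50 km³ × (903/1027) = 1.385 km³ of water.
Spread over 3.64×10^14 m² of ocean, Δh = 1.385×10^9 / 3.64×10^14 = 3.80×10^-6 m = 3.80×10^-3 mm.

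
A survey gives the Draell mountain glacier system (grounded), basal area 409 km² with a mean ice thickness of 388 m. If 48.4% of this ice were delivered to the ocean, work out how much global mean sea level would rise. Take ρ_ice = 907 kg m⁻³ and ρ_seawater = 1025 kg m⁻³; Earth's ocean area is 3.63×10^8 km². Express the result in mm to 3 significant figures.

≈ 0.187 mm

Draell: ice volume = 409 km² × 388 m = 158.7 km³; 0.484 × 158.7 × (907/1025) = 67.96 km³ of water.
Spread over 3.63×10^14 m² of ocean, Δh = 6.796×10^10 / 3.63×10^14 = 1.87×10^-4 m = 0.187 mm.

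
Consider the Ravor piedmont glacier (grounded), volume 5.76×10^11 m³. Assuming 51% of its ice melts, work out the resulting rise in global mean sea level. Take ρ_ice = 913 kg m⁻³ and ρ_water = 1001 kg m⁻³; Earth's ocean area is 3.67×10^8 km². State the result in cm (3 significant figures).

≈ 0.0730 cm

Ravor: 0.51 × 5.76×10^11 m³ × (913/1001) = 2.679×10^11 m³ of water.
Spread over 3.67×10^14 m² of ocean, Δh = 2.679×10^11 / 3.67×10^14 = 7.30×10^-4 m = 0.0730 cm.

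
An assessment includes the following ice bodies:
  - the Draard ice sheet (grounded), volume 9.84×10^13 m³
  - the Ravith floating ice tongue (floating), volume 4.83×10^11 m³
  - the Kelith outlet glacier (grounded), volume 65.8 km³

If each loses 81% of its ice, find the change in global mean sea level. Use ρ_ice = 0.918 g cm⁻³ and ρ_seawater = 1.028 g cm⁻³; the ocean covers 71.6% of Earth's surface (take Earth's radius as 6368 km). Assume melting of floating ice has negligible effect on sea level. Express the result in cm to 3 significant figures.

≈ 19.5 cm

Draard: 0.81 × 9.84×10^13 m³ × (918/1028) = 7.118×10^13 m³ of water.
The Ravith floating ice tongue is floating and already displaces its own weight of water, so its melt adds essentially nothing to sea level.
Kelith: 0.81 × 65.8 km³ × (918/1028) = 47.59 km³ of water.
Total added water ≈ 7.122×10^13 m³ over 3.65×10^14 m² → Δh = 0.195 m = 19.5 cm.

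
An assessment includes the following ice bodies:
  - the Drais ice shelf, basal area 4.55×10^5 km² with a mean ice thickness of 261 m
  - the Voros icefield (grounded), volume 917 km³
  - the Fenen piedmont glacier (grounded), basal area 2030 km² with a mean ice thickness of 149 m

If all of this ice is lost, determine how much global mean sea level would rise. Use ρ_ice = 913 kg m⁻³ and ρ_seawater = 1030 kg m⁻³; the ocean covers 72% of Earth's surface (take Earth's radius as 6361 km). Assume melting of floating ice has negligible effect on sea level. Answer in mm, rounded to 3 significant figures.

≈ 2.95 mm

The Drais ice shelf is floating and already displaces its own weight of water, so its melt adds essentially nothing to sea level.
Voros: 917 km³ × (913/1030) = 812.8 km³ of water.
Fenen: ice volume = 2030 km² × 149 m = 302.5 km³; 302.5 × (913/1030) = 268.1 km³ of water.
Total added water ≈ 1.081×10^12 m³ over 3.66×10^14 m² → Δh = 2.95×10^-3 m = 2.95 mm.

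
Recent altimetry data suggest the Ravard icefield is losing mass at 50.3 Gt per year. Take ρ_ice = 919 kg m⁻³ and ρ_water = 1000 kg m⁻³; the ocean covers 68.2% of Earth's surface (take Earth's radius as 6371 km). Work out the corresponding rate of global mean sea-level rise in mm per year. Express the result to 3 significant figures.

≈ 0.145 mm/yr

ρ_w = 1000 kg m⁻³. Annual water volume added = 50.3 Gt / ρ_w = 5.030×10^13 kg / 1000 kg m⁻³ = 5.030×10^10 m³.
Δh per year = 5.030×10^10 / 3.48×10^14 = 1.45×10^-4 m = 0.145 mm.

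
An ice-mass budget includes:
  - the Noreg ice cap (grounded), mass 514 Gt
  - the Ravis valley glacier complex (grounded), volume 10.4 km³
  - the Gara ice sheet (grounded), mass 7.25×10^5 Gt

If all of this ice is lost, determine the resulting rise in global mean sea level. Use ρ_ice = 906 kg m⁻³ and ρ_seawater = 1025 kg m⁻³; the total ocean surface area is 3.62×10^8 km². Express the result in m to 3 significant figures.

≈ 1.96 m

Noreg: 514 Gt = 5.140×10^14 kg; dividing by ρ_w = 1025 kg m⁻³ gives 5.015×10^11 m³ of water.
Ravis: 10.4 km³ × (906/1025) = 9.193 km³ of water.
Gara: 7.25×10^5 Gt = 7.250×10^17 kg; dividing by ρ_w = 1025 kg m⁻³ gives 7.073×10^14 m³ of water.
Total added water ≈ 7.078×10^14 m³ over 3.62×10^14 m² → Δh = 1.96 m.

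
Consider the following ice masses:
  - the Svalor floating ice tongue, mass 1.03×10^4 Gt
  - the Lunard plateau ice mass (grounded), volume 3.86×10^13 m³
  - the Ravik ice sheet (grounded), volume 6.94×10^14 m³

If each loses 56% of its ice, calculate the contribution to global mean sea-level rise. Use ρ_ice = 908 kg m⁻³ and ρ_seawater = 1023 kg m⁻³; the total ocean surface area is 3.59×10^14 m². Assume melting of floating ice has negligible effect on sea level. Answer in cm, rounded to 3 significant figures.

The Svalor floating ice tongue is floating and already displaces its own weight of water, so its melt adds essentially nothing to sea level.
Lunard: 0.56 × 3.86×10^13 m³ × (908/1023) = 1.919×10^13 m³ of water.
Ravik: 0.56 × 6.94×10^14 m³ × (908/1023) = 3.450×10^14 m³ of water.
Total added water ≈ 3.641×10^14 m³ over 3.59×10^14 m² → Δh = 1.01 m = 101 cm.

≈ 101 cm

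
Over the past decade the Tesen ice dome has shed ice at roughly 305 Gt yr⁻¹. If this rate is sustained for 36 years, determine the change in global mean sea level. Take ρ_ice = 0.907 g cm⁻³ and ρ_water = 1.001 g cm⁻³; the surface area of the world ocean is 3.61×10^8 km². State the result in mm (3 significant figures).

≈ 30.4 mm

Total mass lost = 305 Gt/yr × 36 yr = 1.098×10^4 Gt = 1.098×10^16 kg.
ρ_w = 1.001 g cm⁻³ = 1001 kg m⁻³, so water volume = 1.098×10^16 / 1001 = 1.097×10^13 m³.
Δh = 1.097×10^13 / 3.61×10^14 = 0.0304 m = 30.4 mm.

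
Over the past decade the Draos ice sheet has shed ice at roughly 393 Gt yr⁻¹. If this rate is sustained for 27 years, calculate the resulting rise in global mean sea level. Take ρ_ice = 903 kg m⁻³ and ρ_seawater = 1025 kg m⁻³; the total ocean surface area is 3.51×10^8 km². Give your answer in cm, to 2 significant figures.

Total mass lost = 393 Gt/yr × 27 yr = 1.061×10^4 Gt = 1.061×10^16 kg.
ρ_w = 1025 kg m⁻³, so water volume = 1.061×10^16 / 1025 = 1.035×10^13 m³.
Δh = 1.035×10^13 / 3.51×10^14 = 0.0295 m = 2.9 cm.

≈ 2.9 cm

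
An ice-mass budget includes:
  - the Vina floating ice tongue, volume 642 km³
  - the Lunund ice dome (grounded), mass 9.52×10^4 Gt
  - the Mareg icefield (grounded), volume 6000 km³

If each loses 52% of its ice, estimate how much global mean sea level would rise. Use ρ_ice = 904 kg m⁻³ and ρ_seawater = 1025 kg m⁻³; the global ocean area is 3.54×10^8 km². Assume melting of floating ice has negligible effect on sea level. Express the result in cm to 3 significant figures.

The Vina floating ice tongue is floating and already displaces its own weight of water, so its melt adds essentially nothing to sea level.
Lunund: 0.52 × 9.52×10^4 Gt = 4.950×10^16 kg; dividing by ρ_w = 1025 kg m⁻³ gives 4.830×10^13 m³ of water.
Mareg: 0.52 × 6000 km³ × (904/1025) = 2752 km³ of water.
Total added water ≈ 5.105×10^13 m³ over 3.54×10^14 m² → Δh = 0.144 m = 14.4 cm.

≈ 14.4 cm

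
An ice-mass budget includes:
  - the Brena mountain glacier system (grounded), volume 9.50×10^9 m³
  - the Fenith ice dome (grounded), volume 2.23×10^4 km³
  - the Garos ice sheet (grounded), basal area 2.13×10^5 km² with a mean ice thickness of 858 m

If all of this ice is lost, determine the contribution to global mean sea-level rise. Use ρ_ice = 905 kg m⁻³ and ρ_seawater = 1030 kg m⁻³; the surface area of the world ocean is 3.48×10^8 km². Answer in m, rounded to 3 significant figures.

≈ 0.518 m

Brena: 9.50×10^9 m³ × (905/1030) = 8.347×10^9 m³ of water.
Fenith: 2.23×10^4 km³ × (905/1030) = 1.959×10^4 km³ of water.
Garos: ice volume = 2.13×10^5 km² × 858 m = 1.828×10^5 km³; 1.828×10^5 × (905/1030) = 1.606×10^5 km³ of water.
Total added water ≈ 1.802×10^14 m³ over 3.48×10^14 m² → Δh = 0.518 m.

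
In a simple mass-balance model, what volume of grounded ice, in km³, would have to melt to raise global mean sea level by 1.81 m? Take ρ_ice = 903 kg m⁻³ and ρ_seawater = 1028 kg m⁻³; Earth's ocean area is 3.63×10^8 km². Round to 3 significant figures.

≈ 7.48×10^5 km³

Required water volume = Δh × A = 1.81 m × 3.63×10^14 m² = 6.570×10^14 m³ = 6.570×10^5 km³.
Ice volume = water volume × ρ_w/ρ_ice = 6.570×10^5 × 1028/903 = 7.48×10^5 km³.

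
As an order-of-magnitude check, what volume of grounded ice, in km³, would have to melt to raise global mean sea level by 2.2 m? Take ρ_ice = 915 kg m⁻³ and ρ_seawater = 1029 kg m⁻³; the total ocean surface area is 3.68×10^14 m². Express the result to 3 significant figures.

≈ 9.10×10^5 km³

Required water volume = Δh × A = 2.2 m × 3.68×10^14 m² = 8.096×10^14 m³ = 8.096×10^5 km³.
Ice volume = water volume × ρ_w/ρ_ice = 8.096×10^5 × 1029/915 = 9.10×10^5 km³.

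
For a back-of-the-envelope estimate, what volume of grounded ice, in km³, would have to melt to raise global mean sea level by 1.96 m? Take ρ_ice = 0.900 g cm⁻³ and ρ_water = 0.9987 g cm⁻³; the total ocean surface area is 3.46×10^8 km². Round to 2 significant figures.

Required water volume = Δh × A = 1.96 m × 3.46×10^14 m² = 6.782×10^14 m³ = 6.782×10^5 km³.
Ice volume = water volume × ρ_w/ρ_ice = 6.782×10^5 × 998.7/900 = 7.5×10^5 km³.

≈ 7.5×10^5 km³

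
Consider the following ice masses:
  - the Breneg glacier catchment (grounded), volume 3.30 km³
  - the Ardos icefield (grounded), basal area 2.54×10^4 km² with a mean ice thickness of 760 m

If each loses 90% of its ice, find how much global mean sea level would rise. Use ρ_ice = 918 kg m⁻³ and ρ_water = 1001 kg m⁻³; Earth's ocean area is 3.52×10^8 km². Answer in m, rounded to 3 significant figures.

≈ 0.0453 m

Breneg: 0.9 × 3.30 km³ × (918/1001) = 2.724 km³ of water.
Ardos: ice volume = 2.54×10^4 km² × 760 m = 1.930×10^4 km³; 0.9 × 1.930×10^4 × (918/1001) = 1.593×10^4 km³ of water.
Total added water ≈ 1.594×10^13 m³ over 3.52×10^14 m² → Δh = 0.0453 m.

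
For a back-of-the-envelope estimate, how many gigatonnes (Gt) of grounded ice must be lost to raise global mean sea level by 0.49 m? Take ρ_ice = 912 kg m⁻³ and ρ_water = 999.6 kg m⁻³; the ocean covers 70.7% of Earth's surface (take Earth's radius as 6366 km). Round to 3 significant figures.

≈ 1.76×10^5 Gt

Required water volume = Δh × A = 0.49 m × 3.60×10^14 m² = 1.764×10^14 m³.
ρ_w = 999.6 kg m⁻³, so the mass of water = 1.764×10^14 m³ × 999.6 kg m⁻³ = 1.764×10^17 kg = 1.76×10^5 Gt (and the same mass of ice, by conservation).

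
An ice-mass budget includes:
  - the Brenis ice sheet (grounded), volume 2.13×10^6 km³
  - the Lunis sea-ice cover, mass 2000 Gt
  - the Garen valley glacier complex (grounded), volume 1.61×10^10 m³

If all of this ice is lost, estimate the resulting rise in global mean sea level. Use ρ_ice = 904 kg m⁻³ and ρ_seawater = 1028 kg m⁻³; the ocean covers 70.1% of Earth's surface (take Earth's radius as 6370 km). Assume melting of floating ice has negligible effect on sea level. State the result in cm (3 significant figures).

≈ 524 cm

Brenis: 2.13×10^6 km³ × (904/1028) = 1.873×10^6 km³ of water.
The Lunis sea-ice cover is floating and already displaces its own weight of water, so its melt adds essentially nothing to sea level.
Garen: 1.61×10^10 m³ × (904/1028) = 1.416×10^10 m³ of water.
Total added water ≈ 1.873×10^15 m³ over 3.57×10^14 m² → Δh = 5.24 m = 524 cm.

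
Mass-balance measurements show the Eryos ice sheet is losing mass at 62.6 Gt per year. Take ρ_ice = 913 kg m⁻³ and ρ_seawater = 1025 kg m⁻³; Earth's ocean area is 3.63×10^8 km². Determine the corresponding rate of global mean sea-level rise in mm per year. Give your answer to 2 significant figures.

≈ 0.17 mm/yr

ρ_w = 1025 kg m⁻³. Annual water volume added = 62.6 Gt / ρ_w = 6.260×10^13 kg / 1025 kg m⁻³ = 6.107×10^10 m³.
Δh per year = 6.107×10^10 / 3.63×10^14 = 1.68×10^-4 m = 0.17 mm.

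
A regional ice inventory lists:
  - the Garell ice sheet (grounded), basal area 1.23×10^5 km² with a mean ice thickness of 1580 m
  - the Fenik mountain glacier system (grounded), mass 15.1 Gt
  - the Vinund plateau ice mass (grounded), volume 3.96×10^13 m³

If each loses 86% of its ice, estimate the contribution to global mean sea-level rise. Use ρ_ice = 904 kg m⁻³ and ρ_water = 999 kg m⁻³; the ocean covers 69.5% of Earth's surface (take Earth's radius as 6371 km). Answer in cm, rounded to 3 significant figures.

Garell: ice volume = 1.23×10^5 km² × 1580 m = 1.943×10^5 km³; 0.86 × 1.943×10^5 × (904/999) = 1.512×10^5 km³ of water.
Fenik: 0.86 × 15.1 Gt = 1.299×10^13 kg; dividing by ρ_w = 999 kg m⁻³ gives 1.300×10^10 m³ of water.
Vinund: 0.86 × 3.96×10^13 m³ × (904/999) = 3.082×10^13 m³ of water.
Total added water ≈ 1.821×10^14 m³ over 3.54×10^14 m² → Δh = 0.514 m = 51.4 cm.

≈ 51.4 cm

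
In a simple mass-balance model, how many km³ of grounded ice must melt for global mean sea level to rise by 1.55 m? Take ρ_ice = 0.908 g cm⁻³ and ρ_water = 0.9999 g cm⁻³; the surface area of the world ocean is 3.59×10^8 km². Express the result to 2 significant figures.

≈ 6.1×10^5 km³

Required water volume = Δh × A = 1.55 m × 3.59×10^14 m² = 5.564×10^14 m³ = 5.564×10^5 km³.
Ice volume = water volume × ρ_w/ρ_ice = 5.564×10^5 × 999.9/908 = 6.1×10^5 km³.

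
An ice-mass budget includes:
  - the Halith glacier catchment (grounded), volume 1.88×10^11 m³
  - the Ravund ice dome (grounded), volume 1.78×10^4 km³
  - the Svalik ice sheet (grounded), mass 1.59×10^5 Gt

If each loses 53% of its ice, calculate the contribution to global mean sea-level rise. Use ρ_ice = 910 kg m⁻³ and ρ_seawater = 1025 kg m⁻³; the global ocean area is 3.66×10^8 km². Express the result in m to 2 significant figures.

≈ 0.25 m

Halith: 0.53 × 1.88×10^11 m³ × (910/1025) = 8.846×10^10 m³ of water.
Ravund: 0.53 × 1.78×10^4 km³ × (910/1025) = 8376 km³ of water.
Svalik: 0.53 × 1.59×10^5 Gt = 8.427×10^16 kg; dividing by ρ_w = 1025 kg m⁻³ gives 8.221×10^13 m³ of water.
Total added water ≈ 9.068×10^13 m³ over 3.66×10^14 m² → Δh = 0.248 m.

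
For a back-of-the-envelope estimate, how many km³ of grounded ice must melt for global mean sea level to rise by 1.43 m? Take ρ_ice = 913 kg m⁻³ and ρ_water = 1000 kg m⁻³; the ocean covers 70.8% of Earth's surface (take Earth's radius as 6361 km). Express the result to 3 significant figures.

Required water volume = Δh × A = 1.43 m × 3.60×10^14 m² = 5.148×10^14 m³ = 5.148×10^5 km³.
Ice volume = water volume × ρ_w/ρ_ice = 5.148×10^5 × 1000/913 = 5.64×10^5 km³.

≈ 5.64×10^5 km³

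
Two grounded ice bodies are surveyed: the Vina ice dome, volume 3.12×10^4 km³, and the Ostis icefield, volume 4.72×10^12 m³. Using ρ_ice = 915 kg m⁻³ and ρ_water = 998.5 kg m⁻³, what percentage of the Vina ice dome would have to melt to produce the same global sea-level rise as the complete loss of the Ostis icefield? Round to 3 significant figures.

Equal sea-level rise means equal mass of meltwater, i.e. equal mass of ice lost.
Ice mass of Ostis: 4.319×10^15 kg; ice mass of Vina: 2.855×10^16 kg.
Fraction required = 4.319×10^15 / 2.855×10^16 = 0.151 → 15.1 %.

≈ 15.1 %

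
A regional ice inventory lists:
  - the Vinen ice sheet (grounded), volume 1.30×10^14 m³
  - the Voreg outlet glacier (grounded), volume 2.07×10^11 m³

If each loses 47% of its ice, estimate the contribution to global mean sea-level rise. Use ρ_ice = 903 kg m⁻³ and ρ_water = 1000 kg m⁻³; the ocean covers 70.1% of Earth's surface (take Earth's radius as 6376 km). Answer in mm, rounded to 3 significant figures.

Vinen: 0.47 × 1.30×10^14 m³ × (903/1000) = 5.517×10^13 m³ of water.
Voreg: 0.47 × 2.07×10^11 m³ × (903/1000) = 8.785×10^10 m³ of water.
Total added water ≈ 5.526×10^13 m³ over 3.58×10^14 m² → Δh = 0.154 m = 154 mm.

≈ 154 mm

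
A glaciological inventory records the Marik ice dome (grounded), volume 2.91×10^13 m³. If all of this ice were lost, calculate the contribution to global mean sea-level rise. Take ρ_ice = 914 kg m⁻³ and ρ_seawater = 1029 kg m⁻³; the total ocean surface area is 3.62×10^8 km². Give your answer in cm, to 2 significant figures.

≈ 7.1 cm

Marik: 2.91×10^13 m³ × (914/1029) = 2.585×10^13 m³ of water.
Spread over 3.62×10^14 m² of ocean, Δh = 2.585×10^13 / 3.62×10^14 = 0.0714 m = 7.1 cm.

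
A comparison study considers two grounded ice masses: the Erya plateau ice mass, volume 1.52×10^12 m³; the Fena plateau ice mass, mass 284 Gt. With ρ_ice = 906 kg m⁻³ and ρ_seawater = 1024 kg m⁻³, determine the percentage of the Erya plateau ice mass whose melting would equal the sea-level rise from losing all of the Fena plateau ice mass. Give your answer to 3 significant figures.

Equal sea-level rise means equal mass of meltwater, i.e. equal mass of ice lost.
Ice mass of Fena: 2.840×10^14 kg; ice mass of Erya: 1.377×10^15 kg.
Fraction required = 2.840×10^14 / 1.377×10^15 = 0.206 → 20.6 %.

≈ 20.6 %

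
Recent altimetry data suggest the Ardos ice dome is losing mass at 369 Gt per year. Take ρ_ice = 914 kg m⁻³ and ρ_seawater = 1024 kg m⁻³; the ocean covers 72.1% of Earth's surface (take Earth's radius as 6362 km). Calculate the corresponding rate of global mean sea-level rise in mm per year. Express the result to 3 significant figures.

≈ 0.983 mm/yr

ρ_w = 1024 kg m⁻³. Annual water volume added = 369 Gt / ρ_w = 3.690×10^14 kg / 1024 kg m⁻³ = 3.604×10^11 m³.
Δh per year = 3.604×10^11 / 3.67×10^14 = 9.83×10^-4 m = 0.983 mm.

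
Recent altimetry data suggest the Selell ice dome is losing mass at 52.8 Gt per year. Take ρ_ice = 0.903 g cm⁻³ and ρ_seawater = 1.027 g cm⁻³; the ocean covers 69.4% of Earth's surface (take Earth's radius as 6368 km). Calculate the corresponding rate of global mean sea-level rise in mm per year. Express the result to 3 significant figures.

ρ_w = 1.027 g cm⁻³ = 1027 kg m⁻³. Annual water volume added = 52.8 Gt / ρ_w = 5.280×10^13 kg / 1027 kg m⁻³ = 5.141×10^10 m³.
Δh per year = 5.141×10^10 / 3.54×10^14 = 1.45×10^-4 m = 0.145 mm.

≈ 0.145 mm/yr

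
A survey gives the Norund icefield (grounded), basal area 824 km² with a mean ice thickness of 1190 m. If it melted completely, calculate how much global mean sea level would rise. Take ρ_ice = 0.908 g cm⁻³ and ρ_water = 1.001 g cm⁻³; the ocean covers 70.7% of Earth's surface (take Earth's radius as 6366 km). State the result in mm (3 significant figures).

≈ 2.47 mm

Norund: ice volume = 824 km² × 1190 m = 980.6 km³; 980.6 × (908/1001) = 889.5 km³ of water.
Spread over 3.60×10^14 m² of ocean, Δh = 8.895×10^11 / 3.60×10^14 = 2.47×10^-3 m = 2.47 mm.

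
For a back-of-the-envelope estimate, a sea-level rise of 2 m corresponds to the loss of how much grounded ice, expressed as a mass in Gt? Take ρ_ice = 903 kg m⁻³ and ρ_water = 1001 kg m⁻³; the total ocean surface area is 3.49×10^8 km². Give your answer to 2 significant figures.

Required water volume = Δh × A = 2 m × 3.49×10^14 m² = 6.980×10^14 m³.
ρ_w = 1001 kg m⁻³, so the mass of water = 6.980×10^14 m³ × 1001 kg m⁻³ = 6.987×10^17 kg = 7.0×10^5 Gt (and the same mass of ice, by conservation).

≈ 7.0×10^5 Gt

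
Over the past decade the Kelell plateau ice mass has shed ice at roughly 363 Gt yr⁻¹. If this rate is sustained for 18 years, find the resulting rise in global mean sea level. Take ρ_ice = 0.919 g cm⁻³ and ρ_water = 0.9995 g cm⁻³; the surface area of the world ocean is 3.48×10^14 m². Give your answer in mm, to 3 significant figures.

Total mass lost = 363 Gt/yr × 18 yr = 6534 Gt = 6.534×10^15 kg.
ρ_w = 0.9995 g cm⁻³ = 999.5 kg m⁻³, so water volume = 6.534×10^15 / 999.5 = 6.537×10^12 m³.
Δh = 6.537×10^12 / 3.48×10^14 = 0.0188 m = 18.8 mm.

≈ 18.8 mm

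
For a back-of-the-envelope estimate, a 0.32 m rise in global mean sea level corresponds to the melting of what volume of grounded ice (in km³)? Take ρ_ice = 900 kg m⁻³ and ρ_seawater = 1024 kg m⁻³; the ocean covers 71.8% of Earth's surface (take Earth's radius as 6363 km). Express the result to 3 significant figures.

Required water volume = Δh × A = 0.32 m × 3.65×10^14 m² = 1.169×10^14 m³ = 1.169×10^5 km³.
Ice volume = water volume × ρ_w/ρ_ice = 1.169×10^5 × 1024/900 = 1.33×10^5 km³.

≈ 1.33×10^5 km³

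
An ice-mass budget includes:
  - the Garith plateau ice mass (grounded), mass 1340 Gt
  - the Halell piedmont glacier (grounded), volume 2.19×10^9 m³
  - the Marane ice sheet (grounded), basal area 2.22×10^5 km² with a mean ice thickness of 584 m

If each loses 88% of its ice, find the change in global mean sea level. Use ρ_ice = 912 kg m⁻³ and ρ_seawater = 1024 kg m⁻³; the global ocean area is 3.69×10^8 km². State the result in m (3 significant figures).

Garith: 0.88 × 1340 Gt = 1.179×10^15 kg; dividing by ρ_w = 1024 kg m⁻³ gives 1.152×10^12 m³ of water.
Halell: 0.88 × 2.19×10^9 m³ × (912/1024) = 1.716×10^9 m³ of water.
Marane: ice volume = 2.22×10^5 km² × 584 m = 1.296×10^5 km³; 0.88 × 1.296×10^5 × (912/1024) = 1.016×10^5 km³ of water.
Total added water ≈ 1.028×10^14 m³ over 3.69×10^14 m² → Δh = 0.278 m.

≈ 0.278 m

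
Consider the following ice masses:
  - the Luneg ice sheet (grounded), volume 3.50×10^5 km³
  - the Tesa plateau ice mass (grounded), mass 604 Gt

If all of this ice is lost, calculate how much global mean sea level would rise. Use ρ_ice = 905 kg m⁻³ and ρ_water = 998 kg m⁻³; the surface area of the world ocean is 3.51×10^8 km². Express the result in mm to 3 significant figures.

Luneg: 3.50×10^5 km³ × (905/998) = 3.174×10^5 km³ of water.
Tesa: 604 Gt = 6.040×10^14 kg; dividing by ρ_w = 998 kg m⁻³ gives 6.052×10^11 m³ of water.
Total added water ≈ 3.180×10^14 m³ over 3.51×10^14 m² → Δh = 0.906 m = 906 mm.

≈ 906 mm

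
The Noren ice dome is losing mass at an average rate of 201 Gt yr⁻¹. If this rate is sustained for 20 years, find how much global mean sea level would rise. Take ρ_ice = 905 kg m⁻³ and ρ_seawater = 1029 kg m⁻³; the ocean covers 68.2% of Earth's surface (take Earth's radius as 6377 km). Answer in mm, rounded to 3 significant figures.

Total mass lost = 201 Gt/yr × 20 yr = 4020 Gt = 4.020×10^15 kg.
ρ_w = 1029 kg m⁻³, so water volume = 4.020×10^15 / 1029 = 3.907×10^12 m³.
Δh = 3.907×10^12 / 3.49×10^14 = 0.0112 m = 11.2 mm.

≈ 11.2 mm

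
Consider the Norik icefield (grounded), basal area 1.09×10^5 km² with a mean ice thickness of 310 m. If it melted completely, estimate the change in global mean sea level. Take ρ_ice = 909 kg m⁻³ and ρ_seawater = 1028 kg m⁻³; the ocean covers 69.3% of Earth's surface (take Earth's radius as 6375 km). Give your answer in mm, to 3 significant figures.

Norik: ice volume = 1.09×10^5 km² × 310 m = 3.379×10^4 km³; 3.379×10^4 × (909/1028) = 2.988×10^4 km³ of water.
Spread over 3.54×10^14 m² of ocean, Δh = 2.988×10^13 / 3.54×10^14 = 0.0844 m = 84.4 mm.

≈ 84.4 mm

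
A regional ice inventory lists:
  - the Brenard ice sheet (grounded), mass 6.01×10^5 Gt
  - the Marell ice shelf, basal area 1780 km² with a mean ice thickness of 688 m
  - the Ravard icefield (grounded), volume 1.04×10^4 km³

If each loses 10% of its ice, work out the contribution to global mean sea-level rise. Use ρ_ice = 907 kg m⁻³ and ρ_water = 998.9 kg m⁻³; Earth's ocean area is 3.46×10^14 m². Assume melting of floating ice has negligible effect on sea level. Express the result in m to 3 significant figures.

Brenard: 0.1 × 6.01×10^5 Gt = 6.010×10^16 kg; dividing by ρ_w = 998.9 kg m⁻³ gives 6.017×10^13 m³ of water.
The Marell ice shelf is floating and already displaces its own weight of water, so its melt adds essentially nothing to sea level.
Ravard: 0.1 × 1.04×10^4 km³ × (907/998.9) = 944.3 km³ of water.
Total added water ≈ 6.111×10^13 m³ over 3.46×10^14 m² → Δh = 0.177 m.

≈ 0.177 m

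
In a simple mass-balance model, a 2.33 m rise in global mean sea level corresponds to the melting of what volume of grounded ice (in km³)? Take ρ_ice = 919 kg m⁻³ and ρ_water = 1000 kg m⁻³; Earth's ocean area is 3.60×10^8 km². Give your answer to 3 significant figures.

≈ 9.13×10^5 km³

Required water volume = Δh × A = 2.33 m × 3.60×10^14 m² = 8.388×10^14 m³ = 8.388×10^5 km³.
Ice volume = water volume × ρ_w/ρ_ice = 8.388×10^5 × 1000/919 = 9.13×10^5 km³.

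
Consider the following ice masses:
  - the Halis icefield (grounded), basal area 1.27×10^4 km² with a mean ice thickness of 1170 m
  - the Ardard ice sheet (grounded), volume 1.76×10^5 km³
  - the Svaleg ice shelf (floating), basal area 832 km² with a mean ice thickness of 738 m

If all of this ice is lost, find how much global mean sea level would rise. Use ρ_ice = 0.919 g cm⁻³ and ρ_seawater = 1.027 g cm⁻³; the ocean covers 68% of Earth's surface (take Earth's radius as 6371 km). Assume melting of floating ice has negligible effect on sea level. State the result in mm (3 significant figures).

Halis: ice volume = 1.27×10^4 km² × 1170 m = 1.486×10^4 km³; 1.486×10^4 × (919/1027) = 1.330×10^4 km³ of water.
Ardard: 1.76×10^5 km³ × (919/1027) = 1.575×10^5 km³ of water.
The Svaleg ice shelf is floating and already displaces its own weight of water, so its melt adds essentially nothing to sea level.
Total added water ≈ 1.708×10^14 m³ over 3.47×10^14 m² → Δh = 0.492 m = 492 mm.

≈ 492 mm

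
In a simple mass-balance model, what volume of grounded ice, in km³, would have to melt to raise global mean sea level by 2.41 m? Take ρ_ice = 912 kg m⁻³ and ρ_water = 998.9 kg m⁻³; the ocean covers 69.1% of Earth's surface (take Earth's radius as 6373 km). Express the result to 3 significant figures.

≈ 9.31×10^5 km³

Required water volume = Δh × A = 2.41 m × 3.53×10^14 m² = 8.499×10^14 m³ = 8.499×10^5 km³.
Ice volume = water volume × ρ_w/ρ_ice = 8.499×10^5 × 998.9/912 = 9.31×10^5 km³.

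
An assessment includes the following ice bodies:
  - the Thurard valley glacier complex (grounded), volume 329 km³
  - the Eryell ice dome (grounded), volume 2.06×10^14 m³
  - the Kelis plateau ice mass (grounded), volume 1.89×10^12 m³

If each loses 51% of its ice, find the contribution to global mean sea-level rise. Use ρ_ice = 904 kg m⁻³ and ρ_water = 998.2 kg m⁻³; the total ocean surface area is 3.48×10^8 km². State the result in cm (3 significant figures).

≈ 27.6 cm

Thurard: 0.51 × 329 km³ × (904/998.2) = 152.0 km³ of water.
Eryell: 0.51 × 2.06×10^14 m³ × (904/998.2) = 9.515×10^13 m³ of water.
Kelis: 0.51 × 1.89×10^12 m³ × (904/998.2) = 8.729×10^11 m³ of water.
Total added water ≈ 9.617×10^13 m³ over 3.48×10^14 m² → Δh = 0.276 m = 27.6 cm.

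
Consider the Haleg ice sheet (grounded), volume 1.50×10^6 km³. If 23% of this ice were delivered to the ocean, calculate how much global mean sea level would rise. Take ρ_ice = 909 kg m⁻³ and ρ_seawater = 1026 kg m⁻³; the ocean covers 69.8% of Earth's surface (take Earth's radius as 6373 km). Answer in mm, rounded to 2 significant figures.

≈ 860 mm

Haleg: 0.23 × 1.50×10^6 km³ × (909/1026) = 3.057×10^5 km³ of water.
Spread over 3.56×10^14 m² of ocean, Δh = 3.057×10^14 / 3.56×10^14 = 0.858 m = 860 mm.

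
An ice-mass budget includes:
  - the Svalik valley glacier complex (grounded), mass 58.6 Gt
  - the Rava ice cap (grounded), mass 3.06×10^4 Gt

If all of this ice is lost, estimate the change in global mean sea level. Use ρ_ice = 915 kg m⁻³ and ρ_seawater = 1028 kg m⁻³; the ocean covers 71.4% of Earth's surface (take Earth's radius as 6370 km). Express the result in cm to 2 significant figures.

Svalik: 58.6 Gt = 5.860×10^13 kg; dividing by ρ_w = 1028 kg m⁻³ gives 5.700×10^10 m³ of water.
Rava: 3.06×10^4 Gt = 3.060×10^16 kg; dividing by ρ_w = 1028 kg m⁻³ gives 2.977×10^13 m³ of water.
Total added water ≈ 2.982×10^13 m³ over 3.64×10^14 m² → Δh = 0.0819 m = 8.2 cm.

≈ 8.2 cm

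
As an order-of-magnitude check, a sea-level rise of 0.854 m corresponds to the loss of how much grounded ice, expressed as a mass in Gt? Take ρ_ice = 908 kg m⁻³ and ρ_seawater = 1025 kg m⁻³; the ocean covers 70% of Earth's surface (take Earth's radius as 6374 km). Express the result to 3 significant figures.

≈ 3.13×10^5 Gt

Required water volume = Δh × A = 0.854 m × 3.57×10^14 m² = 3.052×10^14 m³.
ρ_w = 1025 kg m⁻³, so the mass of water = 3.052×10^14 m³ × 1025 kg m⁻³ = 3.128×10^17 kg = 3.13×10^5 Gt (and the same mass of ice, by conservation).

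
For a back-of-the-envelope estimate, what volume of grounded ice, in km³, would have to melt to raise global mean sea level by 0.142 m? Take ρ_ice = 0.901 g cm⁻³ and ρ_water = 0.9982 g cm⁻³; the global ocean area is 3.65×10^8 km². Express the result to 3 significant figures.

≈ 5.74×10^4 km³

Required water volume = Δh × A = 0.142 m × 3.65×10^14 m² = 5.183×10^13 m³ = 5.183×10^4 km³.
Ice volume = water volume × ρ_w/ρ_ice = 5.183×10^4 × 998.2/901 = 5.74×10^4 km³.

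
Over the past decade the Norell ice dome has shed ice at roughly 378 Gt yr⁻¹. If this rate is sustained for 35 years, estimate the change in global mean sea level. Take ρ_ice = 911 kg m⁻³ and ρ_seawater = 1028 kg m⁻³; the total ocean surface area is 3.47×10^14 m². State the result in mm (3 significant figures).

Total mass lost = 378 Gt/yr × 35 yr = 1.323×10^4 Gt = 1.323×10^16 kg.
ρ_w = 1028 kg m⁻³, so water volume = 1.323×10^16 / 1028 = 1.287×10^13 m³.
Δh = 1.287×10^13 / 3.47×10^14 = 0.0371 m = 37.1 mm.

≈ 37.1 mm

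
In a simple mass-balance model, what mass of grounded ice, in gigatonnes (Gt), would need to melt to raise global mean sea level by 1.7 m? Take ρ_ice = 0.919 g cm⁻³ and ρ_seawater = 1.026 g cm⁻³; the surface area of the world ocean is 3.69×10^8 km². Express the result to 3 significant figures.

Required water volume = Δh × A = 1.7 m × 3.69×10^14 m² = 6.273×10^14 m³.
ρ_w = 1.026 g cm⁻³ = 1026 kg m⁻³, so the mass of water = 6.273×10^14 m³ × 1026 kg m⁻³ = 6.436×10^17 kg = 6.44×10^5 Gt (and the same mass of ice, by conservation).

≈ 6.44×10^5 Gt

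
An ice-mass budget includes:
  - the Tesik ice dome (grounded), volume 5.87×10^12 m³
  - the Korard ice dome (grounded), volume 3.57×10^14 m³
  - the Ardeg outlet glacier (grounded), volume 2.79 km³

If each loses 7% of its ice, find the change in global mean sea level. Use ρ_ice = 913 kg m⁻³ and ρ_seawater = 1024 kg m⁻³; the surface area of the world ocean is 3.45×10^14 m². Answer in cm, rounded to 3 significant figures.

≈ 6.56 cm

Tesik: 0.07 × 5.87×10^12 m³ × (913/1024) = 3.664×10^11 m³ of water.
Korard: 0.07 × 3.57×10^14 m³ × (913/1024) = 2.228×10^13 m³ of water.
Ardeg: 0.07 × 2.79 km³ × (913/1024) = 0.1741 km³ of water.
Total added water ≈ 2.265×10^13 m³ over 3.45×10^14 m² → Δh = 0.0656 m = 6.56 cm.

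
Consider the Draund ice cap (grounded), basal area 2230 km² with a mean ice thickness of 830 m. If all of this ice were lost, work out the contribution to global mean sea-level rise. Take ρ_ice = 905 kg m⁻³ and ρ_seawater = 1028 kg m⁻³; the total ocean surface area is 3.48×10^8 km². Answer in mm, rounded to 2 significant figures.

≈ 4.7 mm

Draund: ice volume = 2230 km² × 830 m = 1851 km³; 1851 × (905/1028) = 1629 km³ of water.
Spread over 3.48×10^14 m² of ocean, Δh = 1.629×10^12 / 3.48×10^14 = 4.68×10^-3 m = 4.7 mm.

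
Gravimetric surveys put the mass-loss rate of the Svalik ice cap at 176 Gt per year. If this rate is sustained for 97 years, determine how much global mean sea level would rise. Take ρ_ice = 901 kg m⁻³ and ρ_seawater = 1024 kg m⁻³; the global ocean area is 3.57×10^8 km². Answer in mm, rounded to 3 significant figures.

Total mass lost = 176 Gt/yr × 97 yr = 1.707×10^4 Gt = 1.707×10^16 kg.
ρ_w = 1024 kg m⁻³, so water volume = 1.707×10^16 / 1024 = 1.667×10^13 m³.
Δh = 1.667×10^13 / 3.57×10^14 = 0.0467 m = 46.7 mm.

≈ 46.7 mm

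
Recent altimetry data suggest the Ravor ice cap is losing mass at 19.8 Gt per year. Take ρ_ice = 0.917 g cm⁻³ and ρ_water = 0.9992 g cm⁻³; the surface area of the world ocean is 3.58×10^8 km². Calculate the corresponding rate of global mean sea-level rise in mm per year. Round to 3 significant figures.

ρ_w = 0.9992 g cm⁻³ = 999.2 kg m⁻³. Annual water volume added = 19.8 Gt / ρ_w = 1.980×10^13 kg / 999.2 kg m⁻³ = 1.982×10^10 m³.
Δh per year = 1.982×10^10 / 3.58×10^14 = 5.54×10^-5 m = 0.0554 mm.

≈ 0.0554 mm/yr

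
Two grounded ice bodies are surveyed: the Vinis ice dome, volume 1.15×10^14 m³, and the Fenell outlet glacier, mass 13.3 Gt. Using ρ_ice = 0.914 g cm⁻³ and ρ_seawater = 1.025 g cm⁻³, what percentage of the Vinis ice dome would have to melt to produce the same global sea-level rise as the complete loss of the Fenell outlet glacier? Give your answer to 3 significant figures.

Equal sea-level rise means equal mass of meltwater, i.e. equal mass of ice lost.
Ice mass of Fenell: 1.330×10^13 kg; ice mass of Vinis: 1.051×10^17 kg.
Fraction required = 1.330×10^13 / 1.051×10^17 = 1.27×10^-4 → 0.0127 %.

≈ 0.0127 %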